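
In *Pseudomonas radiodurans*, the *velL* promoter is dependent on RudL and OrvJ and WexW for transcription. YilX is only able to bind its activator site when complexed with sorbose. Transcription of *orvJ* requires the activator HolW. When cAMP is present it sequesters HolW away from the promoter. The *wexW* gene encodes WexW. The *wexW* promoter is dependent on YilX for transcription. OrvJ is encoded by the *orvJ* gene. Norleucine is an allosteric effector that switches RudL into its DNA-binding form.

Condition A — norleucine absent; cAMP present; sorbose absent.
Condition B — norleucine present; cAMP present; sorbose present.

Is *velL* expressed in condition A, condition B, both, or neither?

neither

Condition A:
Norleucine is absent, so RudL is inactive.
cAMP is present, so HolW is inactive.
Required activator HolW is absent, so *orvJ* is not transcribed.
So OrvJ is not produced.
Sorbose is absent, so YilX is inactive.
Required activator YilX is absent, so *wexW* is not transcribed.
So WexW is not produced.
Required activator RudL is absent, so *velL* is not transcribed.
→ *velL* is OFF in A.
Condition B:
Norleucine is present, so RudL is active.
cAMP is present, so HolW is inactive.
Required activator HolW is absent, so *orvJ* is not transcribed.
So OrvJ is not produced.
Sorbose is present, so YilX is active.
No repressor is bound and YilX is active, so *wexW* is transcribed.
So WexW is produced and active.
Required activator OrvJ is absent, so *velL* is not transcribed.
→ *velL* is OFF in B.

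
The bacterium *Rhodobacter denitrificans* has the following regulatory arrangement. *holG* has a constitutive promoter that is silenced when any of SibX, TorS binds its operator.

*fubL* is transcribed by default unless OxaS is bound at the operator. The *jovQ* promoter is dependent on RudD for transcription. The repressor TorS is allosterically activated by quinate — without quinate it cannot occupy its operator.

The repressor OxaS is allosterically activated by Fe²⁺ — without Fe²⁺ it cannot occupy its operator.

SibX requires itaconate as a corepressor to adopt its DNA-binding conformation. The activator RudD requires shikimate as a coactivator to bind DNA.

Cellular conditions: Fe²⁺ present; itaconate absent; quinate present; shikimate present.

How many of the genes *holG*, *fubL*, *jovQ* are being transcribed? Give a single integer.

Itaconate is absent, so SibX is inactive.
Quinate is present, so TorS is active.
With repressor TorS bound, *holG* is not transcribed.
→ *holG* is OFF.
Fe²⁺ is present, so OxaS is active.
With repressor OxaS bound, *fubL* is not transcribed.
→ *fubL* is OFF.
Shikimate is present, so RudD is active.
No repressor is bound and RudD is active, so *jovQ* is transcribed.
→ *jovQ* is ON.
1 of the 3 genes is transcribed.

1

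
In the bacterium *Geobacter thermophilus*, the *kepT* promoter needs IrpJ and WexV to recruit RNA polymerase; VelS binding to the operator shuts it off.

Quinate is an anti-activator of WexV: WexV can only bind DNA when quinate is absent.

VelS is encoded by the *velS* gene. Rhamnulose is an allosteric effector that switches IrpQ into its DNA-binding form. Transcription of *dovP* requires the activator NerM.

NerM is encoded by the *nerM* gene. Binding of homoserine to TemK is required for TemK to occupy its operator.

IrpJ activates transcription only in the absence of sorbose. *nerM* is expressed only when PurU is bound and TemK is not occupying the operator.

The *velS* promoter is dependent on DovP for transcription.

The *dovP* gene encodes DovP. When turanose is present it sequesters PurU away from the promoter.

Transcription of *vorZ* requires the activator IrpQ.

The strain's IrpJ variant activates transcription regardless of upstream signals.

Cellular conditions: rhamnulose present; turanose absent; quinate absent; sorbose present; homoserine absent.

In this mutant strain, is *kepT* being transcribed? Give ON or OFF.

OFF

IrpJ is constitutively active in this strain.
Homoserine is absent, so TemK is inactive.
Turanose is absent, so PurU is active.
No repressor is bound and PurU is active, so *nerM* is transcribed.
So NerM is produced and active.
No repressor is bound and NerM is active, so *dovP* is transcribed.
So DovP is produced and active.
No repressor is bound and DovP is active, so *velS* is transcribed.
So VelS is produced and active.
Quinate is absent, so WexV is active.
With repressor VelS bound, *kepT* is not transcribed.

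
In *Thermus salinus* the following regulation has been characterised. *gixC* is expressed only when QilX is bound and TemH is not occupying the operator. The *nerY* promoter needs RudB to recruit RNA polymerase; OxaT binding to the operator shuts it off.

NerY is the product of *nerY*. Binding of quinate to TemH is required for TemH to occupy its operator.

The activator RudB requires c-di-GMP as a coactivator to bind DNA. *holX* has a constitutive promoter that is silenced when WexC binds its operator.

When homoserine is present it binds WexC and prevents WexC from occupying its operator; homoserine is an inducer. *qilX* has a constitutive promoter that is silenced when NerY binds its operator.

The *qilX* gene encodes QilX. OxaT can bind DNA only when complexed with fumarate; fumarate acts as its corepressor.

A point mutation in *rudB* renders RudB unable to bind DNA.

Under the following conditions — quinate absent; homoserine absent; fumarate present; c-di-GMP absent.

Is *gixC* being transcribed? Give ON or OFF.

ON

Quinate is absent, so TemH is inactive.
Fumarate is present, so OxaT is active.
RudB is non-functional in this strain, so it has no effect.
With repressor OxaT bound, *nerY* is not transcribed.
So NerY is not produced.
With no repressor bound, *qilX* is transcribed.
So QilX is produced and active.
No repressor is bound and QilX is active, so *gixC* is transcribed.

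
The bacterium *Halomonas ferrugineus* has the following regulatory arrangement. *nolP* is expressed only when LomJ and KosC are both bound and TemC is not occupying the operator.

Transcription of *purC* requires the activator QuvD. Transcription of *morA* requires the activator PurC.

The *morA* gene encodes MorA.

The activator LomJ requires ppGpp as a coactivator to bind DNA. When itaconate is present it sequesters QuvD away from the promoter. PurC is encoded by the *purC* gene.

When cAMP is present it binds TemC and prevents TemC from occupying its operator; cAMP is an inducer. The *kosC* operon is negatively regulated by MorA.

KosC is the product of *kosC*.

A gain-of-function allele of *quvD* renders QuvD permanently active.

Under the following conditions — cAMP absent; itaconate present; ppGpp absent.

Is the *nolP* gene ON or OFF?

OFF

cAMP is absent, so TemC is active.
ppGpp is absent, so LomJ is inactive.
QuvD is constitutively active in this strain.
No repressor is bound and QuvD is active, so *purC* is transcribed.
So PurC is produced and active.
No repressor is bound and PurC is active, so *morA* is transcribed.
So MorA is produced and active.
With repressor MorA bound, *kosC* is not transcribed.
So KosC is not produced.
With repressor TemC bound, *nolP* is not transcribed.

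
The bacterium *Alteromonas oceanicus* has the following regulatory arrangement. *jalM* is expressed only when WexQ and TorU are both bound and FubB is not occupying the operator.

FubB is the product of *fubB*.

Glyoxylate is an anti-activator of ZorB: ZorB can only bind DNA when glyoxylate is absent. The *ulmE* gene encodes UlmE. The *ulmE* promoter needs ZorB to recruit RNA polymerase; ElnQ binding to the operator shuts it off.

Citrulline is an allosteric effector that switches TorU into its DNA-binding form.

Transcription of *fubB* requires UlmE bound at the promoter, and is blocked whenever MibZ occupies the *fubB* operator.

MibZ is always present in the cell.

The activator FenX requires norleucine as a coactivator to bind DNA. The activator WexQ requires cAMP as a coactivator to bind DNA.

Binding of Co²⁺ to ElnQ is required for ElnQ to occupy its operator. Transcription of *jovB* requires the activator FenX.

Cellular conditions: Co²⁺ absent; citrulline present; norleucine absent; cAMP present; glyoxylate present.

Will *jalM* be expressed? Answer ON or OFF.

ON

cAMP is present, so WexQ is active.
Co²⁺ is absent, so ElnQ is inactive.
Glyoxylate is present, so ZorB is inactive.
Required activator ZorB is absent, so *ulmE* is not transcribed.
So UlmE is not produced.
MibZ is produced constitutively and is active.
With repressor MibZ bound, *fubB* is not transcribed.
So FubB is not produced.
Citrulline is present, so TorU is active.
No repressor is bound and WexQ and TorU are active, so *jalM* is transcribed.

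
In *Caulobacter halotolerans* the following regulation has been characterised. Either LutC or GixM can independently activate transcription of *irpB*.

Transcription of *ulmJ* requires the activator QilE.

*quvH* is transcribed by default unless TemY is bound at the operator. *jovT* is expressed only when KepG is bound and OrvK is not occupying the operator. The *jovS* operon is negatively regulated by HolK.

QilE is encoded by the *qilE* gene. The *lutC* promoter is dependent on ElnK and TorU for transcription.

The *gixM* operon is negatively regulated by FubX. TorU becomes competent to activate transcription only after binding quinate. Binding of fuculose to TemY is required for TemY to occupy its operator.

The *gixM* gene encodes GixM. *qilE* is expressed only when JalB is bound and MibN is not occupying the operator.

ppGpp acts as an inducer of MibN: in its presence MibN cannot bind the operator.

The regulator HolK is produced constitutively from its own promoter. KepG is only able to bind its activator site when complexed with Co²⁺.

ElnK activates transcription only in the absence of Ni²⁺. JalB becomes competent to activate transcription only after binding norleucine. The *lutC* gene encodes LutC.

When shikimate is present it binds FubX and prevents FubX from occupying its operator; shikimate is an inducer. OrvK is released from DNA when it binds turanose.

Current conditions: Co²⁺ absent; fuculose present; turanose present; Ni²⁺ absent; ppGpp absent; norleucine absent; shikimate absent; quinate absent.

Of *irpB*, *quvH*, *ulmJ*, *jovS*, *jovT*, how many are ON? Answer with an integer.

0

Ni²⁺ is absent, so ElnK is active.
Quinate is absent, so TorU is inactive.
Required activator TorU is absent, so *lutC* is not transcribed.
So LutC is not produced.
Shikimate is absent, so FubX is active.
With repressor FubX bound, *gixM* is not transcribed.
So GixM is not produced.
No activator is available at the *irpB* promoter, so *irpB* is not transcribed.
→ *irpB* is OFF.
Fuculose is present, so TemY is active.
With repressor TemY bound, *quvH* is not transcribed.
→ *quvH* is OFF.
ppGpp is absent, so MibN is active.
Norleucine is absent, so JalB is inactive.
With repressor MibN bound, *qilE* is not transcribed.
So QilE is not produced.
Required activator QilE is absent, so *ulmJ* is not transcribed.
→ *ulmJ* is OFF.
HolK is produced constitutively and is active.
With repressor HolK bound, *jovS* is not transcribed.
→ *jovS* is OFF.
Turanose is present, so OrvK is inactive.
Co²⁺ is absent, so KepG is inactive.
Required activator KepG is absent, so *jovT* is not transcribed.
→ *jovT* is OFF.
0 of the 5 genes are transcribed.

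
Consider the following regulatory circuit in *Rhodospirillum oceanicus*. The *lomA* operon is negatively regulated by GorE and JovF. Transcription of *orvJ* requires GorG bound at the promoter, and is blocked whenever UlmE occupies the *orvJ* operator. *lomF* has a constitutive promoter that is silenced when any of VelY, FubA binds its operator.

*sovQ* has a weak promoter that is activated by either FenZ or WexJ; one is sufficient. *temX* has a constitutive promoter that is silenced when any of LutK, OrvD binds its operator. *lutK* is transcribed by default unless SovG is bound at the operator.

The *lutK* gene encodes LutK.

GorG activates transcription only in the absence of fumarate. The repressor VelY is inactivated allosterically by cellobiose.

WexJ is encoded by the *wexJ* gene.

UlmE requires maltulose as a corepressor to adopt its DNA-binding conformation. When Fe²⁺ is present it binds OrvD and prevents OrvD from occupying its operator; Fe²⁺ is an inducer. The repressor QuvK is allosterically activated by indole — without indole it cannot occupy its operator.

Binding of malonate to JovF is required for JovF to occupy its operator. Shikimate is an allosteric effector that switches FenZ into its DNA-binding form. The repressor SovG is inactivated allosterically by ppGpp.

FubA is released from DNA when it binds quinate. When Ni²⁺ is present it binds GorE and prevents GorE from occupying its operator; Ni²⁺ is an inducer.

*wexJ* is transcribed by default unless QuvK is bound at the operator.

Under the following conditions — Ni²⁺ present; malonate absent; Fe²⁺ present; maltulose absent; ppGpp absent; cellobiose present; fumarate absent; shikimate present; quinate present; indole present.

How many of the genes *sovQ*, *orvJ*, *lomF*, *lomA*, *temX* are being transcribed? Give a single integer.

5

Shikimate is present, so FenZ is active.
Indole is present, so QuvK is active.
With repressor QuvK bound, *wexJ* is not transcribed.
So WexJ is not produced.
Activator FenZ is present, so *sovQ* is transcribed.
→ *sovQ* is ON.
Fumarate is absent, so GorG is active.
Maltulose is absent, so UlmE is inactive.
No repressor is bound and GorG is active, so *orvJ* is transcribed.
→ *orvJ* is ON.
Cellobiose is present, so VelY is inactive.
Quinate is present, so FubA is inactive.
With no repressor bound, *lomF* is transcribed.
→ *lomF* is ON.
Ni²⁺ is present, so GorE is inactive.
Malonate is absent, so JovF is inactive.
With no repressor bound, *lomA* is transcribed.
→ *lomA* is ON.
ppGpp is absent, so SovG is active.
With repressor SovG bound, *lutK* is not transcribed.
So LutK is not produced.
Fe²⁺ is present, so OrvD is inactive.
With no repressor bound, *temX* is transcribed.
→ *temX* is ON.
5 of the 5 genes are transcribed.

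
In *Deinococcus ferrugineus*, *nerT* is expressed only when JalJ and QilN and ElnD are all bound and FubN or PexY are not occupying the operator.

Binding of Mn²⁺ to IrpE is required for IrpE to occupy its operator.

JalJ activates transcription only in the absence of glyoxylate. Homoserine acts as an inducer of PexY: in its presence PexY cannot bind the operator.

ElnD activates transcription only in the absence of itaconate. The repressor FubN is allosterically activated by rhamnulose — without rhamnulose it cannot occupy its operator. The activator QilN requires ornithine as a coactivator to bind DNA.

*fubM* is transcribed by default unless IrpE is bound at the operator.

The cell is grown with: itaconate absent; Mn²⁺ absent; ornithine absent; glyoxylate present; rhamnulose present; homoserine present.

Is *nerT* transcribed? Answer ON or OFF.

Rhamnulose is present, so FubN is active.
Glyoxylate is present, so JalJ is inactive.
Ornithine is absent, so QilN is inactive.
Itaconate is absent, so ElnD is active.
Homoserine is present, so PexY is inactive.
With repressor FubN bound, *nerT* is not transcribed.

OFF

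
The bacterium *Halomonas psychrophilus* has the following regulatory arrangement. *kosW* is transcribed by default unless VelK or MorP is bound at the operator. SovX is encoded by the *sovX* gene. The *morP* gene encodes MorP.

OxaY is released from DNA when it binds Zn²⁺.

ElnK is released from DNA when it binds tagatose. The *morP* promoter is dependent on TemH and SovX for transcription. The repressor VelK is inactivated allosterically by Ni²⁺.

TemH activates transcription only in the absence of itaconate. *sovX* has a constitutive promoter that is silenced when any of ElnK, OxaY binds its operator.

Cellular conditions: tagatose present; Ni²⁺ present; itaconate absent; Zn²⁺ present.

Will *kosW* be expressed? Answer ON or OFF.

OFF

Ni²⁺ is present, so VelK is inactive.
Itaconate is absent, so TemH is active.
Tagatose is present, so ElnK is inactive.
Zn²⁺ is present, so OxaY is inactive.
With no repressor bound, *sovX* is transcribed.
So SovX is produced and active.
No repressor is bound and TemH and SovX are active, so *morP* is transcribed.
So MorP is produced and active.
With repressor MorP bound, *kosW* is not transcribed.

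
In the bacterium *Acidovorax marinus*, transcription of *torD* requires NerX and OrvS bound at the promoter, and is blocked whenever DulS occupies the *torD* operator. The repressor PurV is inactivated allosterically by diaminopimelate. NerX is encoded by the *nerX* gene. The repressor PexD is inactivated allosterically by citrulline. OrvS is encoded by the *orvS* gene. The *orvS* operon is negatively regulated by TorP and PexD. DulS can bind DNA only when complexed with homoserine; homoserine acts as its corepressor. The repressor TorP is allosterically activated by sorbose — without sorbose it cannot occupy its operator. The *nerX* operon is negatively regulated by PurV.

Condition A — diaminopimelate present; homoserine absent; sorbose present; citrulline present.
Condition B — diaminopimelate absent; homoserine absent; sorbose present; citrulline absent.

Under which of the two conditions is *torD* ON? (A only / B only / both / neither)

neither

Condition A:
Diaminopimelate is present, so PurV is inactive.
With no repressor bound, *nerX* is transcribed.
So NerX is produced and active.
Homoserine is absent, so DulS is inactive.
Sorbose is present, so TorP is active.
Citrulline is present, so PexD is inactive.
With repressor TorP bound, *orvS* is not transcribed.
So OrvS is not produced.
Required activator OrvS is absent, so *torD* is not transcribed.
→ *torD* is OFF in A.
Condition B:
Diaminopimelate is absent, so PurV is active.
With repressor PurV bound, *nerX* is not transcribed.
So NerX is not produced.
Homoserine is absent, so DulS is inactive.
Sorbose is present, so TorP is active.
Citrulline is absent, so PexD is active.
With repressor TorP bound, *orvS* is not transcribed.
So OrvS is not produced.
Required activator NerX is absent, so *torD* is not transcribed.
→ *torD* is OFF in B.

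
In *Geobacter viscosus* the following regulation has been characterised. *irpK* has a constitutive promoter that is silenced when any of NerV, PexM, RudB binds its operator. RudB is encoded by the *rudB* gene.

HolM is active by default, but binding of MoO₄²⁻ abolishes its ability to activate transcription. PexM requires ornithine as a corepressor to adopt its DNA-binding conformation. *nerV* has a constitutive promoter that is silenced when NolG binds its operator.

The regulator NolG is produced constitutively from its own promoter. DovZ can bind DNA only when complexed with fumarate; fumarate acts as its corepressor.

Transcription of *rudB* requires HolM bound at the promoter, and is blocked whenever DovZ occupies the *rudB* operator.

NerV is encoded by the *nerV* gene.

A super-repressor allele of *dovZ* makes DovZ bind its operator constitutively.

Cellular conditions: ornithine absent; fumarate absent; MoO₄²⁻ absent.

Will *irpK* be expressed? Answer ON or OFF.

NolG is produced constitutively and is active.
With repressor NolG bound, *nerV* is not transcribed.
So NerV is not produced.
Ornithine is absent, so PexM is inactive.
MoO₄²⁻ is absent, so HolM is active.
DovZ is constitutively active in this strain.
With repressor DovZ bound, *rudB* is not transcribed.
So RudB is not produced.
With no repressor bound, *irpK* is transcribed.

ON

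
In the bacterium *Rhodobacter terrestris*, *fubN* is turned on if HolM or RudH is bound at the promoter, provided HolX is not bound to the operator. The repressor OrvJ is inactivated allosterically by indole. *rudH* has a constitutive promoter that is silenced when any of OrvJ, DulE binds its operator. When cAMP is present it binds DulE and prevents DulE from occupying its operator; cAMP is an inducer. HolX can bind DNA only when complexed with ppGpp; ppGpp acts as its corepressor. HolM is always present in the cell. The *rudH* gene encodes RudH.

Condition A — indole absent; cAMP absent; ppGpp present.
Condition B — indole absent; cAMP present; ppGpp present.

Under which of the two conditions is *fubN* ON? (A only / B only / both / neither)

Condition A:
HolM is produced constitutively and is active.
Indole is absent, so OrvJ is active.
cAMP is absent, so DulE is active.
With repressor OrvJ bound, *rudH* is not transcribed.
So RudH is not produced.
ppGpp is present, so HolX is active.
With repressor HolX bound, *fubN* is not transcribed.
→ *fubN* is OFF in A.
Condition B:
HolM is produced constitutively and is active.
Indole is absent, so OrvJ is active.
cAMP is present, so DulE is inactive.
With repressor OrvJ bound, *rudH* is not transcribed.
So RudH is not produced.
ppGpp is present, so HolX is active.
With repressor HolX bound, *fubN* is not transcribed.
→ *fubN* is OFF in B.

neither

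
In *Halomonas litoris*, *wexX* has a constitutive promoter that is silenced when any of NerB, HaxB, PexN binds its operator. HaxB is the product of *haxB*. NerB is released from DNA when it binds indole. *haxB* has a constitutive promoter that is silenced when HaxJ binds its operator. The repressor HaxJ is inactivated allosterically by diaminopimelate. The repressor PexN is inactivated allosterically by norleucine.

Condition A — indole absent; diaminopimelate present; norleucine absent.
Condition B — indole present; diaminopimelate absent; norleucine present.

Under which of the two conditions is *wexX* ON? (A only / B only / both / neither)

Condition A:
Indole is absent, so NerB is active.
Diaminopimelate is present, so HaxJ is inactive.
With no repressor bound, *haxB* is transcribed.
So HaxB is produced and active.
Norleucine is absent, so PexN is active.
With repressor NerB bound, *wexX* is not transcribed.
→ *wexX* is OFF in A.
Condition B:
Indole is present, so NerB is inactive.
Diaminopimelate is absent, so HaxJ is active.
With repressor HaxJ bound, *haxB* is not transcribed.
So HaxB is not produced.
Norleucine is present, so PexN is inactive.
With no repressor bound, *wexX* is transcribed.
→ *wexX* is ON in B.

B only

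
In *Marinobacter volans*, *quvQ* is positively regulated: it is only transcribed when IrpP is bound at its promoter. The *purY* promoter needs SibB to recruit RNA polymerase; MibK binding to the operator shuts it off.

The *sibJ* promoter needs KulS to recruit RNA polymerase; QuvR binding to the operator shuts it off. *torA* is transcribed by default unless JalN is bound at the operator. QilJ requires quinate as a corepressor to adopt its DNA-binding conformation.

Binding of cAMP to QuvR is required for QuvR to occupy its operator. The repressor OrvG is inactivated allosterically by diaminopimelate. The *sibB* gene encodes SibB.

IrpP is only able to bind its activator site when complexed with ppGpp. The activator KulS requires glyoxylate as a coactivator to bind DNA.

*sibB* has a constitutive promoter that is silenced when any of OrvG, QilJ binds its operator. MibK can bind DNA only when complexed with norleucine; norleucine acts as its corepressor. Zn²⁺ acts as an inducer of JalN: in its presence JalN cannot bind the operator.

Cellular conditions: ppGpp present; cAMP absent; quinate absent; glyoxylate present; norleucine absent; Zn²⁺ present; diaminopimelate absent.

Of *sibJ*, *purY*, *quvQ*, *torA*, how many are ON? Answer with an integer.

3

cAMP is absent, so QuvR is inactive.
Glyoxylate is present, so KulS is active.
No repressor is bound and KulS is active, so *sibJ* is transcribed.
→ *sibJ* is ON.
Diaminopimelate is absent, so OrvG is active.
Quinate is absent, so QilJ is inactive.
With repressor OrvG bound, *sibB* is not transcribed.
So SibB is not produced.
Norleucine is absent, so MibK is inactive.
Required activator SibB is absent, so *purY* is not transcribed.
→ *purY* is OFF.
ppGpp is present, so IrpP is active.
No repressor is bound and IrpP is active, so *quvQ* is transcribed.
→ *quvQ* is ON.
Zn²⁺ is present, so JalN is inactive.
With no repressor bound, *torA* is transcribed.
→ *torA* is ON.
3 of the 4 genes are transcribed.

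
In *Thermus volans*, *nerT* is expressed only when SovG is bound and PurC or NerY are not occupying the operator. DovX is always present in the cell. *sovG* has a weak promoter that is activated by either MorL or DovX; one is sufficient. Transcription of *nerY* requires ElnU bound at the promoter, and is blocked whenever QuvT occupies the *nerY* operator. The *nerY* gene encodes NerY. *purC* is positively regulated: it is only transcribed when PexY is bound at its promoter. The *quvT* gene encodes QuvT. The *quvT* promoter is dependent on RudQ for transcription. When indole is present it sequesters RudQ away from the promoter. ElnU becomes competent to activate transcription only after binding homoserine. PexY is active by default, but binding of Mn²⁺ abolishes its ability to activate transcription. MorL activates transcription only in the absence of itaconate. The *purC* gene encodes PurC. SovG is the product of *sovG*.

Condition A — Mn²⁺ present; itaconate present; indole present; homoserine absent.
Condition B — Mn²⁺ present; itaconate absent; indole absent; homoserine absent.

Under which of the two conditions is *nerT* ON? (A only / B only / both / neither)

Condition A:
Mn²⁺ is present, so PexY is inactive.
Required activator PexY is absent, so *purC* is not transcribed.
So PurC is not produced.
Itaconate is present, so MorL is inactive.
DovX is produced constitutively and is active.
Activator DovX is present, so *sovG* is transcribed.
So SovG is produced and active.
Indole is present, so RudQ is inactive.
Required activator RudQ is absent, so *quvT* is not transcribed.
So QuvT is not produced.
Homoserine is absent, so ElnU is inactive.
Required activator ElnU is absent, so *nerY* is not transcribed.
So NerY is not produced.
No repressor is bound and SovG is active, so *nerT* is transcribed.
→ *nerT* is ON in A.
Condition B:
Mn²⁺ is present, so PexY is inactive.
Required activator PexY is absent, so *purC* is not transcribed.
So PurC is not produced.
Itaconate is absent, so MorL is active.
DovX is produced constitutively and is active.
Activator MorL is present, so *sovG* is transcribed.
So SovG is produced and active.
Indole is absent, so RudQ is active.
No repressor is bound and RudQ is active, so *quvT* is transcribed.
So QuvT is produced and active.
Homoserine is absent, so ElnU is inactive.
With repressor QuvT bound, *nerY* is not transcribed.
So NerY is not produced.
No repressor is bound and SovG is active, so *nerT* is transcribed.
→ *nerT* is ON in B.

both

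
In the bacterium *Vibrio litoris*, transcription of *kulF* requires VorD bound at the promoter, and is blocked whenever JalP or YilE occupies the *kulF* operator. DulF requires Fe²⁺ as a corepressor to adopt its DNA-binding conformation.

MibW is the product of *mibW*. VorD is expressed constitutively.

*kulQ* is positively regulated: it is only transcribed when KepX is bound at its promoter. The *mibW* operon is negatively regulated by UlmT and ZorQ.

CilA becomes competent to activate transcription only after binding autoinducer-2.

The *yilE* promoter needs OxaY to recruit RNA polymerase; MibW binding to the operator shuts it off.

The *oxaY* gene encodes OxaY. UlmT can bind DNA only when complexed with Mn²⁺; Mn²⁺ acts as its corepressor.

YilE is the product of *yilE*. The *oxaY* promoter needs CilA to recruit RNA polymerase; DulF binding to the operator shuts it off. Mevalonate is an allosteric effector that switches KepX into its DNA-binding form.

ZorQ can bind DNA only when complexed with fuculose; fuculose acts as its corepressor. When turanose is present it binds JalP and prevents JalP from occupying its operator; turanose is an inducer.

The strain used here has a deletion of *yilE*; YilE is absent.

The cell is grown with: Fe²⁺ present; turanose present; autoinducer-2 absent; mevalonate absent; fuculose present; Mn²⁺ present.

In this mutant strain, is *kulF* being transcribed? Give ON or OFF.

Turanose is present, so JalP is inactive.
YilE is non-functional in this strain, so it has no effect.
VorD is produced constitutively and is active.
No repressor is bound and VorD is active, so *kulF* is transcribed.

ON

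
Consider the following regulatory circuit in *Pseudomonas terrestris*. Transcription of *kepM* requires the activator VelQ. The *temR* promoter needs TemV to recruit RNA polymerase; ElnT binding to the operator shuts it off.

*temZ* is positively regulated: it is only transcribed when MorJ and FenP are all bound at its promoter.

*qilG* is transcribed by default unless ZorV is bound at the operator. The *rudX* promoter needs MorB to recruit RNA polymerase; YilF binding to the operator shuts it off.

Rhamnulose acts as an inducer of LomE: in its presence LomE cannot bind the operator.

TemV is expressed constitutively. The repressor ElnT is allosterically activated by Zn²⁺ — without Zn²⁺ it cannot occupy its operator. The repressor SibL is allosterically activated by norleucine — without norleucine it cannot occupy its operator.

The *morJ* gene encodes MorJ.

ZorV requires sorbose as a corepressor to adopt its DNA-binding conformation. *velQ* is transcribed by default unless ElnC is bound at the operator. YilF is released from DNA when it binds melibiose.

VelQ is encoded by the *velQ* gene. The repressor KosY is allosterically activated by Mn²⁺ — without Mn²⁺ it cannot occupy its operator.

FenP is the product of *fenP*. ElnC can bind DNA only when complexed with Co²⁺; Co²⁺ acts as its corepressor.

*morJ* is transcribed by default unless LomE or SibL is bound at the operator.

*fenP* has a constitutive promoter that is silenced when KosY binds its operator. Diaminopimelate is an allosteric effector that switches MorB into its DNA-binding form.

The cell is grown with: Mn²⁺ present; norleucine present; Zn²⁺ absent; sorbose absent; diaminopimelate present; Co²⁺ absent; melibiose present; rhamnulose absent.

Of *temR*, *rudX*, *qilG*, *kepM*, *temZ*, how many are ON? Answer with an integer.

TemV is produced constitutively and is active.
Zn²⁺ is absent, so ElnT is inactive.
No repressor is bound and TemV is active, so *temR* is transcribed.
→ *temR* is ON.
Diaminopimelate is present, so MorB is active.
Melibiose is present, so YilF is inactive.
No repressor is bound and MorB is active, so *rudX* is transcribed.
→ *rudX* is ON.
Sorbose is absent, so ZorV is inactive.
With no repressor bound, *qilG* is transcribed.
→ *qilG* is ON.
Co²⁺ is absent, so ElnC is inactive.
With no repressor bound, *velQ* is transcribed.
So VelQ is produced and active.
No repressor is bound and VelQ is active, so *kepM* is transcribed.
→ *kepM* is ON.
Rhamnulose is absent, so LomE is active.
Norleucine is present, so SibL is active.
With repressor LomE bound, *morJ* is not transcribed.
So MorJ is not produced.
Mn²⁺ is present, so KosY is active.
With repressor KosY bound, *fenP* is not transcribed.
So FenP is not produced.
Required activator MorJ is absent, so *temZ* is not transcribed.
→ *temZ* is OFF.
4 of the 5 genes are transcribed.

4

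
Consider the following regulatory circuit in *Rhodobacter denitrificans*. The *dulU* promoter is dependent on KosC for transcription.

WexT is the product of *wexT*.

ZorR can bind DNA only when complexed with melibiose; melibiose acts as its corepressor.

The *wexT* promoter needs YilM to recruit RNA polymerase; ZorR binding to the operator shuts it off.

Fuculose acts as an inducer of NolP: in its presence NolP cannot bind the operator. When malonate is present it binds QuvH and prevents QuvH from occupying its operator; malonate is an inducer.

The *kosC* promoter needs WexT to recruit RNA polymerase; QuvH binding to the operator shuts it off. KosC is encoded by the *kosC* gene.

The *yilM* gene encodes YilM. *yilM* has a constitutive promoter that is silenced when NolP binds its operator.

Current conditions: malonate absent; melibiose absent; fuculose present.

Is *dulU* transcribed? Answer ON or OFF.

OFF

Fuculose is present, so NolP is inactive.
With no repressor bound, *yilM* is transcribed.
So YilM is produced and active.
Melibiose is absent, so ZorR is inactive.
No repressor is bound and YilM is active, so *wexT* is transcribed.
So WexT is produced and active.
Malonate is absent, so QuvH is active.
With repressor QuvH bound, *kosC* is not transcribed.
So KosC is not produced.
Required activator KosC is absent, so *dulU* is not transcribed.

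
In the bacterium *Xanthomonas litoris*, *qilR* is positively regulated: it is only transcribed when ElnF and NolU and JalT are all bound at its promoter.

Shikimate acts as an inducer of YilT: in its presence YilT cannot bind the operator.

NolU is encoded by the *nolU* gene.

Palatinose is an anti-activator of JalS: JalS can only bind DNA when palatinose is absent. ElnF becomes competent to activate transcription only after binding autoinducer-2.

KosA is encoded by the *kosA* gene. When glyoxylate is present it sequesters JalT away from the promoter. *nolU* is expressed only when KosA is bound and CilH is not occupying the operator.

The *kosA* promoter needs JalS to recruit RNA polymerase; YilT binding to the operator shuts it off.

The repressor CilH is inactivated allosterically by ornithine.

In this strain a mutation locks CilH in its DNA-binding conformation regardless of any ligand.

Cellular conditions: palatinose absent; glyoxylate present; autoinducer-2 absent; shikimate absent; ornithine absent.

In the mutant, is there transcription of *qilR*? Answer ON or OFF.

Autoinducer-2 is absent, so ElnF is inactive.
Palatinose is absent, so JalS is active.
Shikimate is absent, so YilT is active.
With repressor YilT bound, *kosA* is not transcribed.
So KosA is not produced.
CilH is constitutively active in this strain.
With repressor CilH bound, *nolU* is not transcribed.
So NolU is not produced.
Glyoxylate is present, so JalT is inactive.
Required activator ElnF is absent, so *qilR* is not transcribed.

OFF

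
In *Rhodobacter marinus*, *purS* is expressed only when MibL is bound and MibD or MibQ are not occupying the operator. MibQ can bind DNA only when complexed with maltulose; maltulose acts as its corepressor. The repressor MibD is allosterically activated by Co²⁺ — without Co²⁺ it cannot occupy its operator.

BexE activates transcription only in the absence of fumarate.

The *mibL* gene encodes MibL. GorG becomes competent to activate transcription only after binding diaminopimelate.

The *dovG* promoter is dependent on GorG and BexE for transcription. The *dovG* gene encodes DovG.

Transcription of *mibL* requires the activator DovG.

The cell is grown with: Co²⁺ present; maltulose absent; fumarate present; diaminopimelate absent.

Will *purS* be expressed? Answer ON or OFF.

OFF

Co²⁺ is present, so MibD is active.
Maltulose is absent, so MibQ is inactive.
Diaminopimelate is absent, so GorG is inactive.
Fumarate is present, so BexE is inactive.
Required activator GorG is absent, so *dovG* is not transcribed.
So DovG is not produced.
Required activator DovG is absent, so *mibL* is not transcribed.
So MibL is not produced.
With repressor MibD bound, *purS* is not transcribed.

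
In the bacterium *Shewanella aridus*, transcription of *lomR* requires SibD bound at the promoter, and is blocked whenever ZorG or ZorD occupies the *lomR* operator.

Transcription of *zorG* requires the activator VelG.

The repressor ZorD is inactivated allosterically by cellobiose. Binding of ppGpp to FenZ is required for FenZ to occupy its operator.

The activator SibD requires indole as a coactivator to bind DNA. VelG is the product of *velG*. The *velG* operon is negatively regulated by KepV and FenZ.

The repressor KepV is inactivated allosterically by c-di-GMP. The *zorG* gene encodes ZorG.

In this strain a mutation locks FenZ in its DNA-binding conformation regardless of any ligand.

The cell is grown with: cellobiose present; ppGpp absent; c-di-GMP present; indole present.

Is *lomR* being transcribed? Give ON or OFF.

ON

c-di-GMP is present, so KepV is inactive.
FenZ is constitutively active in this strain.
With repressor FenZ bound, *velG* is not transcribed.
So VelG is not produced.
Required activator VelG is absent, so *zorG* is not transcribed.
So ZorG is not produced.
Cellobiose is present, so ZorD is inactive.
Indole is present, so SibD is active.
No repressor is bound and SibD is active, so *lomR* is transcribed.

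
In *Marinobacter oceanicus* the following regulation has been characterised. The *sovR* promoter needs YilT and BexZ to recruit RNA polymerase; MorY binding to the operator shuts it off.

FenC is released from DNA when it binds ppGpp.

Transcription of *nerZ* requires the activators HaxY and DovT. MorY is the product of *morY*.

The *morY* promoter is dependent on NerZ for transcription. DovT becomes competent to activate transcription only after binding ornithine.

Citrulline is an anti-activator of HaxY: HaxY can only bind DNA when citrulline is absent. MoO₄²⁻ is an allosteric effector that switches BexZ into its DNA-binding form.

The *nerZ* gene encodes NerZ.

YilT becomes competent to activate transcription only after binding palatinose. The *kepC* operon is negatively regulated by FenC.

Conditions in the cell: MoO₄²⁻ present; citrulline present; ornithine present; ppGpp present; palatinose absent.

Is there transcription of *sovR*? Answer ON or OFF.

Citrulline is present, so HaxY is inactive.
Ornithine is present, so DovT is active.
Required activator HaxY is absent, so *nerZ* is not transcribed.
So NerZ is not produced.
Required activator NerZ is absent, so *morY* is not transcribed.
So MorY is not produced.
Palatinose is absent, so YilT is inactive.
MoO₄²⁻ is present, so BexZ is active.
Required activator YilT is absent, so *sovR* is not transcribed.

OFF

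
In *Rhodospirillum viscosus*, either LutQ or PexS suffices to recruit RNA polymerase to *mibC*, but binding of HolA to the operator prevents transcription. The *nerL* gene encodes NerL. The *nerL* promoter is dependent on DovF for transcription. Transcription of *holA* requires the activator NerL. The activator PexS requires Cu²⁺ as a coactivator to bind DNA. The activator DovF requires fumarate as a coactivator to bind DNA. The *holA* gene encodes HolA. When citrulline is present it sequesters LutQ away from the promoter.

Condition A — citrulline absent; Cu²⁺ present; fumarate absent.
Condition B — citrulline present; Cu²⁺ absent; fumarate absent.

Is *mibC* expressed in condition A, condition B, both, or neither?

A only

Condition A:
Citrulline is absent, so LutQ is active.
Cu²⁺ is present, so PexS is active.
Fumarate is absent, so DovF is inactive.
Required activator DovF is absent, so *nerL* is not transcribed.
So NerL is not produced.
Required activator NerL is absent, so *holA* is not transcribed.
So HolA is not produced.
Activator LutQ is present, so *mibC* is transcribed.
→ *mibC* is ON in A.
Condition B:
Citrulline is present, so LutQ is inactive.
Cu²⁺ is absent, so PexS is inactive.
Fumarate is absent, so DovF is inactive.
Required activator DovF is absent, so *nerL* is not transcribed.
So NerL is not produced.
Required activator NerL is absent, so *holA* is not transcribed.
So HolA is not produced.
No activator is available at the *mibC* promoter, so *mibC* is not transcribed.
→ *mibC* is OFF in B.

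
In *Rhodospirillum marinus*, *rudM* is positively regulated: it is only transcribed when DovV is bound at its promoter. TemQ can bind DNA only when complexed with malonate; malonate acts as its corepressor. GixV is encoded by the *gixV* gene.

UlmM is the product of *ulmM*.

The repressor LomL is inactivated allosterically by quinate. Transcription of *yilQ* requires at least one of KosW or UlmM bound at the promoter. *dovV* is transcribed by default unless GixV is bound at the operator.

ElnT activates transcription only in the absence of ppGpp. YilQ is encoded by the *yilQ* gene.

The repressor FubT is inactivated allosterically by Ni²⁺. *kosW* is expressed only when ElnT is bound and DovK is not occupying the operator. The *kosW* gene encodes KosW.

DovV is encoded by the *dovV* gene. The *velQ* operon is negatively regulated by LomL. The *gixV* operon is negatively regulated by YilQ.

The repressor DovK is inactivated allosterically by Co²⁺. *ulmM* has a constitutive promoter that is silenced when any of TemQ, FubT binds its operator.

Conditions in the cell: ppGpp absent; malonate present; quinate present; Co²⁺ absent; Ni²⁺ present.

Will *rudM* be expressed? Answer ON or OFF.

ppGpp is absent, so ElnT is active.
Co²⁺ is absent, so DovK is active.
With repressor DovK bound, *kosW* is not transcribed.
So KosW is not produced.
Malonate is present, so TemQ is active.
Ni²⁺ is present, so FubT is inactive.
With repressor TemQ bound, *ulmM* is not transcribed.
So UlmM is not produced.
No activator is available at the *yilQ* promoter, so *yilQ* is not transcribed.
So YilQ is not produced.
With no repressor bound, *gixV* is transcribed.
So GixV is produced and active.
With repressor GixV bound, *dovV* is not transcribed.
So DovV is not produced.
Required activator DovV is absent, so *rudM* is not transcribed.

OFF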